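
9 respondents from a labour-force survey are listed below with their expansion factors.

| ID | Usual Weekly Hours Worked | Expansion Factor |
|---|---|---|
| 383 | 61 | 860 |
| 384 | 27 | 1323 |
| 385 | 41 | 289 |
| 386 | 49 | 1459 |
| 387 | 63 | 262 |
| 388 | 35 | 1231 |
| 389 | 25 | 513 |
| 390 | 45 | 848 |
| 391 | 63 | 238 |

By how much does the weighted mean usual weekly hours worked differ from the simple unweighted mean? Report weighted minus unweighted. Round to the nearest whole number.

Unweighted sum = 61 + 27 + 41 + 49 + 63 + 35 + 25 + 45 + 63 = 409
Unweighted mean = 409 / 9 = 45.444444
Weighted sum = 297091
Sum of weights = 860 + 1323 + 289 + 1459 + 262 + 1231 + 513 + 848 + 238 = 7023
Weighted mean = 297091 / 7023 = 42.302577
Difference (weighted minus unweighted) = -3.1418672

-3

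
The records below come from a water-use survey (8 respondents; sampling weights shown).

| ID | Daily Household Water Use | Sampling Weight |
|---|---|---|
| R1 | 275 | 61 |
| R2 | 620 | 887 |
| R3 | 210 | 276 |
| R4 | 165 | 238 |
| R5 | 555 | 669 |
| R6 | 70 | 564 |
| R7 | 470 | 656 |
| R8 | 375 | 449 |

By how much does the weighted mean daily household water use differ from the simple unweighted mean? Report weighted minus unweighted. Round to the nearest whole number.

Unweighted sum = 275 + 620 + 210 + 165 + 555 + 70 + 470 + 375 = 2740
Unweighted mean = 2740 / 8 = 342.5
Weighted sum = 275×61 + 620×887 + 210×276 + 165×238 + 555×669 + 70×564 + 470×656 + 375×449
  = 1551415
Sum of weights = 61 + 887 + 276 + 238 + 669 + 564 + 656 + 449 = 3800
Weighted mean = 1551415 / 3800 = 408.26711
Difference (weighted minus unweighted) = 65.767105

66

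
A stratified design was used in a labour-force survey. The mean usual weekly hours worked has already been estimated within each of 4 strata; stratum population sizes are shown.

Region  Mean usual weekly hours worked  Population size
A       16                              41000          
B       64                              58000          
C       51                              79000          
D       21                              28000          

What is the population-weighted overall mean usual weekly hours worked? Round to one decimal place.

Σ Nₕ·x̄ₕ = 16×41000 + 64×58000 + 51×79000 + 21×28000
  = 656000 + 3712000 + 4029000 + 588000 = 8985000
Σ Nₕ = 41000 + 58000 + 79000 + 28000 = 206000
Overall mean = 8985000 / 206000 = 43.616505

43.6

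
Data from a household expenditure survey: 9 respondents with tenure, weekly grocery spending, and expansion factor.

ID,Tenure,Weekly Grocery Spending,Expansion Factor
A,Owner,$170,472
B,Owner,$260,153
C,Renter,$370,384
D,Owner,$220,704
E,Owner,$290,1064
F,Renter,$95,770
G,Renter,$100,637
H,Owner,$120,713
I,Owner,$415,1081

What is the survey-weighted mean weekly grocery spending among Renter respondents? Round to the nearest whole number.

156

Renter rows: C, F, G
Weighted sum = 370×384 + 95×770 + 100×637
  = 142080 + 73150 + 63700 = 278930
Sum of weights = 384 + 770 + 637 = 1791
Weighted mean = 278930 / 1791 = 155.73981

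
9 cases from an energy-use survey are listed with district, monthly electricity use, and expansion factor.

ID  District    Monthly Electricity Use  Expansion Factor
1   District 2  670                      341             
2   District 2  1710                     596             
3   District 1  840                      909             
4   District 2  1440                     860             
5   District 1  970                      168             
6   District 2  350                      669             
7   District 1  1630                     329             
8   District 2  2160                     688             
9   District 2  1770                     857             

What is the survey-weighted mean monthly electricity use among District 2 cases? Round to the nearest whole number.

District 2 rows: 1, 2, 4, 6, 8, 9
Weighted sum = 670×341 + 1710×596 + 1440×860 + 350×669 + 2160×688 + 1770×857
  = 228470 + 1019160 + 1238400 + 234150 + 1486080 + 1516890 = 5723150
Sum of weights = 4011
Weighted mean = 5723150 / 4011 = 1426.8636

1427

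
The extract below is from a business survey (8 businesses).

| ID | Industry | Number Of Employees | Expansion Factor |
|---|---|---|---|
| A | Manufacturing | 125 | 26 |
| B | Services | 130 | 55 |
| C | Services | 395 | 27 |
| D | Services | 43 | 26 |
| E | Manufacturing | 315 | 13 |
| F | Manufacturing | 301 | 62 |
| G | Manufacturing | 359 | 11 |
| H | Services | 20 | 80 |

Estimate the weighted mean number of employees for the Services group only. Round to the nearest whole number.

Services rows: B, C, D, H
Weighted sum = 130×55 + 395×27 + 43×26 + 20×80
  = 7150 + 10665 + 1118 + 1600 = 20533
Sum of weights = 55 + 27 + 26 + 80 = 188
Weighted mean = 20533 / 188 = 109.21809

109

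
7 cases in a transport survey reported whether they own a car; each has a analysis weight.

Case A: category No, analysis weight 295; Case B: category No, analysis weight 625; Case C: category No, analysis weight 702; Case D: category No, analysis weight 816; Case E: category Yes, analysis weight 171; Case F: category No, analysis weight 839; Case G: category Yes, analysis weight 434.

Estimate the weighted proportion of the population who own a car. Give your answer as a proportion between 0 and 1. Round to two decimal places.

Sum of weights for 'Yes' = 171 + 434 = 605
Total weight = 295 + 625 + 702 + 816 + 171 + 839 + 434 = 3882
Weighted proportion = 605 / 3882 = 0.1558475

0.16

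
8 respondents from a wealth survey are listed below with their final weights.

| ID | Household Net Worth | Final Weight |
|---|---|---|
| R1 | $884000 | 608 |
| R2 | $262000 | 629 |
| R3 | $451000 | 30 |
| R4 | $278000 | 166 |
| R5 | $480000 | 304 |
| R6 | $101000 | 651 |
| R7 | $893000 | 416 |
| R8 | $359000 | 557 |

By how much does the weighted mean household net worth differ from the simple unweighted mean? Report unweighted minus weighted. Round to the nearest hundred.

Unweighted sum = 884000 + 262000 + 451000 + 278000 + 480000 + 101000 + 893000 + 359000 = 3708000
Unweighted mean = 3708000 / 8 = 463500
Weighted sum = 884000×608 + 262000×629 + 451000×30 + 278000×166 + 480000×304 + 101000×651 + 893000×416 + 359000×557
  = 537472000 + 164798000 + 13530000 + 46148000 + 145920000 + 65751000 + 371488000 + 199963000 = 1545070000
Sum of weights = 608 + 629 + 30 + 166 + 304 + 651 + 416 + 557 = 3361
Weighted mean = 1545070000 / 3361 = 459705.44
Difference (unweighted minus weighted) = 3794.5552

3800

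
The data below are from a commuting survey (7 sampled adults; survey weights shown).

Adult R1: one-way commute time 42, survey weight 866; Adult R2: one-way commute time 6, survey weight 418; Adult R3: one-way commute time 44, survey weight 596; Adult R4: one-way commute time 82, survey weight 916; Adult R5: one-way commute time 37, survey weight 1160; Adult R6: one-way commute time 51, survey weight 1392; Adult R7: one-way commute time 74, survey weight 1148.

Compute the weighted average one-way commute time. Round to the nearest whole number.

52

Weighted sum = 339080
Sum of weights = 866 + 418 + 596 + 916 + 1160 + 1392 + 1148 = 6496
Weighted mean = 339080 / 6496 = 52.198276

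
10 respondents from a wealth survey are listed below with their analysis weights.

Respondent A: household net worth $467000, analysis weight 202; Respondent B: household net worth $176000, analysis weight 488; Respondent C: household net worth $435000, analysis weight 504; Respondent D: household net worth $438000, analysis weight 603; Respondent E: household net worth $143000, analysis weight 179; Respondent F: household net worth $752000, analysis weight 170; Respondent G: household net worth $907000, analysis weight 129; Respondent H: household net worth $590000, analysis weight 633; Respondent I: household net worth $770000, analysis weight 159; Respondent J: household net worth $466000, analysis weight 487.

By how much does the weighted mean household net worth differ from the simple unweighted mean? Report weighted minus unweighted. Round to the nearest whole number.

Unweighted sum = 467000 + 176000 + 435000 + 438000 + 143000 + 752000 + 907000 + 590000 + 770000 + 466000 = 5144000
Unweighted mean = 5144000 / 10 = 514400
Weighted sum = 467000×202 + 176000×488 + 435000×504 + 438000×603 + 143000×179 + 752000×170 + 907000×129 + 590000×633 + 770000×159 + 466000×487
  = 94334000 + 85888000 + 219240000 + 264114000 + 25597000 + 127840000 + 117003000 + 373470000 + 122430000 + 226942000 = 1656858000
Sum of weights = 3554
Weighted mean = 1656858000 / 3554 = 466195.27
Difference (weighted minus unweighted) = -48204.727

-48205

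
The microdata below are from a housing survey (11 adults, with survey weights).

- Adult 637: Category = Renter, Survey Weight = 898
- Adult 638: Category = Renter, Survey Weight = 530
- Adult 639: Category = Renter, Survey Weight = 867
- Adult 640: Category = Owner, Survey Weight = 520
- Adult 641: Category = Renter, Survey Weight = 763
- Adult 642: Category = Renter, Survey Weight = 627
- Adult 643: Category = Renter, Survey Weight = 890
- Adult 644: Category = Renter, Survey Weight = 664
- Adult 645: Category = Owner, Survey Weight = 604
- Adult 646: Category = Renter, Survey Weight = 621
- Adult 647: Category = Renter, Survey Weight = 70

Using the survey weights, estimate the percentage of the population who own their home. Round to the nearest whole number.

Sum of weights for 'Owner' = 520 + 604 = 1124
Total weight = 898 + 530 + 867 + 520 + 763 + 627 + 890 + 664 + 604 + 621 + 70 = 7054
Weighted proportion = 1124 / 7054 = 0.15934222 → 15.934222%

16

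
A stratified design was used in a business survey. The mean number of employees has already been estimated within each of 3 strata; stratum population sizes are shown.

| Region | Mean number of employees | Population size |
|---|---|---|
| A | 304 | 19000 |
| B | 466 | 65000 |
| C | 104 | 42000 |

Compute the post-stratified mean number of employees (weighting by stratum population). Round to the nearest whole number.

321

Σ Nₕ·x̄ₕ = 304×19000 + 466×65000 + 104×42000
  = 5776000 + 30290000 + 4368000 = 40434000
Σ Nₕ = 19000 + 65000 + 42000 = 126000
Overall mean = 40434000 / 126000 = 320.90476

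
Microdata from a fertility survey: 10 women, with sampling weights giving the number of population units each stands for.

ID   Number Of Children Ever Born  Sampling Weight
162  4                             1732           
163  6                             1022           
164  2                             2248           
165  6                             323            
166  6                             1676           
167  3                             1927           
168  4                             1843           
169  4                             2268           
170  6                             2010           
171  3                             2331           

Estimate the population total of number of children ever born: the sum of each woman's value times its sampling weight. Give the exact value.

Weighted total = 4×1732 + 6×1022 + 2×2248 + 6×323 + 6×1676 + 3×1927 + 4×1843 + 4×2268 + 6×2010 + 3×2331
  = 6928 + 6132 + 4496 + 1938 + 10056 + 5781 + 7372 + 9072 + 12060 + 6993 = 70828

70828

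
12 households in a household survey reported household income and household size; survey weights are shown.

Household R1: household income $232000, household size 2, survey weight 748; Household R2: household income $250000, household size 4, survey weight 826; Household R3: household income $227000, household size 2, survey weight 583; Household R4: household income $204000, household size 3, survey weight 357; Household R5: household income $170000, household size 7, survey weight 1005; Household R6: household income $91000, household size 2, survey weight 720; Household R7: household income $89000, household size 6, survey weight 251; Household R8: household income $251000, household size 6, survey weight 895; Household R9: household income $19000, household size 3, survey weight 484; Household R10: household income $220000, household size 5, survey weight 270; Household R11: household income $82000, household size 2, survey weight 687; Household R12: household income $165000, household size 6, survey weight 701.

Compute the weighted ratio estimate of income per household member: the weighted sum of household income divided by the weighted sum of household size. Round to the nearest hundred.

42500

Σ wᵢ·y = 232000×748 + 250000×826 + 227000×583 + 204000×357 + 170000×1005 + 91000×720 + 89000×251 + 251000×895 + 19000×484 + 220000×270 + 82000×687 + 165000×701
  = 173536000 + 206500000 + 132341000 + 72828000 + 170850000 + 65520000 + 22339000 + 224645000 + 9196000 + 59400000 + 56334000 + 115665000 = 1309154000
Σ wᵢ·x = 2×748 + 4×826 + 2×583 + 3×357 + 7×1005 + 2×720 + 6×251 + 6×895 + 3×484 + 5×270 + 2×687 + 6×701
  = 1496 + 3304 + 1166 + 1071 + 7035 + 1440 + 1506 + 5370 + 1452 + 1350 + 1374 + 4206 = 30770
Ratio = 1309154000 / 30770 = 42546.441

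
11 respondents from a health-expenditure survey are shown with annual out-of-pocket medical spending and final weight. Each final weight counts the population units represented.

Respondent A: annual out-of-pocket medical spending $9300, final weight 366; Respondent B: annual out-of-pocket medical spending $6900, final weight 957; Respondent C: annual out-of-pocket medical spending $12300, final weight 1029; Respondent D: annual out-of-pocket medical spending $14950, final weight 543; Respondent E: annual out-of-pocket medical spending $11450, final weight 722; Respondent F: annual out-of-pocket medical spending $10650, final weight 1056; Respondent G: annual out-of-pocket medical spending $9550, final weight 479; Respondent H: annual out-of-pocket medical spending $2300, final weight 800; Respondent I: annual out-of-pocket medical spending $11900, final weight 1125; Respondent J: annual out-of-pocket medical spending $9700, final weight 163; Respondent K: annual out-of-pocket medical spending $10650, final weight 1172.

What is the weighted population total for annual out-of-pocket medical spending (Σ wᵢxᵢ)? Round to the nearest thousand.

Weighted total = 9300×366 + 6900×957 + 12300×1029 + 14950×543 + 11450×722 + 10650×1056 + 9550×479 + 2300×800 + 11900×1125 + 9700×163 + 10650×1172
  = 84159800

84160000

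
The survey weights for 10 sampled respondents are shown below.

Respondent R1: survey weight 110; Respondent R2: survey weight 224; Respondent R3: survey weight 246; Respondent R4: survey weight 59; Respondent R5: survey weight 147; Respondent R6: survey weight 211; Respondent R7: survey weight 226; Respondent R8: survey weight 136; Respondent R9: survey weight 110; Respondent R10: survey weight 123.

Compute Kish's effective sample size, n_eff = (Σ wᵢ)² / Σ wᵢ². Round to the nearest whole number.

Σ wᵢ = 110 + 224 + 246 + 59 + 147 + 211 + 226 + 136 + 110 + 123 = 1592
Σ wᵢ² = 12100 + 50176 + 60516 + 3481 + 21609 + 44521 + 51076 + 18496 + 12100 + 15129 = 289204
n_eff = 1592² / 289204 = 2534464 / 289204 = 8.7635856

9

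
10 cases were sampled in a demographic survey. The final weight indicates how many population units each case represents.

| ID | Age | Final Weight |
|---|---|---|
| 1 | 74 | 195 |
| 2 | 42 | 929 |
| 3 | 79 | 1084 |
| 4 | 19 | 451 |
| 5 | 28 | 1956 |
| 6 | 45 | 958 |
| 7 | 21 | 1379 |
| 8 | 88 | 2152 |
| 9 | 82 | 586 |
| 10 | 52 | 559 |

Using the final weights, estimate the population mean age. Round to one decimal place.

52.8

Weighted sum = 74×195 + 42×929 + 79×1084 + 19×451 + 28×1956 + 45×958 + 21×1379 + 88×2152 + 82×586 + 52×559
  = 14430 + 39018 + 85636 + 8569 + 54768 + 43110 + 28959 + 189376 + 48052 + 29068 = 540986
Sum of weights = 195 + 929 + 1084 + 451 + 1956 + 958 + 1379 + 2152 + 586 + 559 = 10249
Weighted mean = 540986 / 10249 = 52.784272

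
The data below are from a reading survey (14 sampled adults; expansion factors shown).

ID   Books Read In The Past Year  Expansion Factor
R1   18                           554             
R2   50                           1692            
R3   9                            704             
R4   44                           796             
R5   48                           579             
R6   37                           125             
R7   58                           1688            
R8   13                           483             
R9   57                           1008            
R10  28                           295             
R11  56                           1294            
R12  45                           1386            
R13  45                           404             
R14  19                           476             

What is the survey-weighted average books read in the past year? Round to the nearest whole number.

Weighted sum = 500306
Sum of weights = 11484
Weighted mean = 500306 / 11484 = 43.565482

44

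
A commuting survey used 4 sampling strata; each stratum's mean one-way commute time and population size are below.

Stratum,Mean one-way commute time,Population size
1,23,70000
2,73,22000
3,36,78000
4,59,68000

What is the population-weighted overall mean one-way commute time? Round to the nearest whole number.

42

Σ Nₕ·x̄ₕ = 23×70000 + 73×22000 + 36×78000 + 59×68000
  = 1610000 + 1606000 + 2808000 + 4012000 = 10036000
Σ Nₕ = 238000
Overall mean = 10036000 / 238000 = 42.168067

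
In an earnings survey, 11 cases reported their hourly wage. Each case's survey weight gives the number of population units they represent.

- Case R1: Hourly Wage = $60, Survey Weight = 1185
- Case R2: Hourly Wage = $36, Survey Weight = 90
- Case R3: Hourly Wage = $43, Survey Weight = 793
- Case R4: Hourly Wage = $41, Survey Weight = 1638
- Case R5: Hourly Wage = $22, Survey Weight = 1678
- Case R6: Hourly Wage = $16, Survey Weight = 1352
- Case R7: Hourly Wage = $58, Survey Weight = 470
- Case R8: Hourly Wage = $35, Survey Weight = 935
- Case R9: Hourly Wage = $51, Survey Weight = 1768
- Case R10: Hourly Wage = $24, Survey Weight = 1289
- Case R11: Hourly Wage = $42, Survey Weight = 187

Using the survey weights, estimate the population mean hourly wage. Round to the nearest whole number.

37

Weighted sum = 60×1185 + 36×90 + 43×793 + 41×1638 + 22×1678 + 16×1352 + 58×470 + 35×935 + 51×1768 + 24×1289 + 42×187
  = 71100 + 3240 + 34099 + 67158 + 36916 + 21632 + 27260 + 32725 + 90168 + 30936 + 7854 = 423088
Sum of weights = 1185 + 90 + 793 + 1638 + 1678 + 1352 + 470 + 935 + 1768 + 1289 + 187 = 11385
Weighted mean = 423088 / 11385 = 37.16188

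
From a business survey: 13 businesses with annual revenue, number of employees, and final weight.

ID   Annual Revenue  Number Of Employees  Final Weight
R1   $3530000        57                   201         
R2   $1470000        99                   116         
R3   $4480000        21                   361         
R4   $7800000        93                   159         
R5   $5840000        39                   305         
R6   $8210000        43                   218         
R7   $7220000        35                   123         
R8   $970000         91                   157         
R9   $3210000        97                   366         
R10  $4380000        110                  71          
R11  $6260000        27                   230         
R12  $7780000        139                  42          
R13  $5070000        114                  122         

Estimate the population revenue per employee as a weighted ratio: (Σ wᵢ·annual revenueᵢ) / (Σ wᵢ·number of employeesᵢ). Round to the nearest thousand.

Σ wᵢ·y = 12219800000
Σ wᵢ·x = 154438
Ratio = 12219800000 / 154438 = 79124.309

79000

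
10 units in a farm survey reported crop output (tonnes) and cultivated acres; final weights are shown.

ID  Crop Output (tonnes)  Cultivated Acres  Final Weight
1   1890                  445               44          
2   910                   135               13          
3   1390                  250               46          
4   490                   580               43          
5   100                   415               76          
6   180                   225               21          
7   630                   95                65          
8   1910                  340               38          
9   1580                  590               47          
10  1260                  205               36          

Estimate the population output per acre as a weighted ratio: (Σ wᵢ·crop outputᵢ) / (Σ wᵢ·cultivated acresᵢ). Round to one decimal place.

2.9

Σ wᵢ·y = 1890×44 + 910×13 + 1390×46 + 490×43 + 100×76 + 180×21 + 630×65 + 1910×38 + 1580×47 + 1260×36
  = 424530
Σ wᵢ·x = 445×44 + 135×13 + 250×46 + 580×43 + 415×76 + 225×21 + 95×65 + 340×38 + 590×47 + 205×36
  = 19580 + 1755 + 11500 + 24940 + 31540 + 4725 + 6175 + 12920 + 27730 + 7380 = 148245
Ratio = 424530 / 148245 = 2.8637054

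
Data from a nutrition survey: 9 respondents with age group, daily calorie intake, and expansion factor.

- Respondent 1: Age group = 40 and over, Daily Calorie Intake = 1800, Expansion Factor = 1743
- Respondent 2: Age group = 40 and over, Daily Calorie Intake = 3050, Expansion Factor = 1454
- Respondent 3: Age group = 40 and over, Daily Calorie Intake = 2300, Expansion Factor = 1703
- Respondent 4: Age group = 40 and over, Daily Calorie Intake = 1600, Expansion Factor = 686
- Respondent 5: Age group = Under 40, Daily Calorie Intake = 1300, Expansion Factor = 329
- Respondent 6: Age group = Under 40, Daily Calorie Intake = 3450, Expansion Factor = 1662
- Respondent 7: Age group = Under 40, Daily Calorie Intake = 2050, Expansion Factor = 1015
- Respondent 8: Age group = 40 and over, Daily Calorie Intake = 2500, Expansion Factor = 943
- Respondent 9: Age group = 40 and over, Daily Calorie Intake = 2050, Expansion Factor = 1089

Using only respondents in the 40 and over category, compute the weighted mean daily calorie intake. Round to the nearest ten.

40 and over rows: 1, 2, 3, 4, 8, 9
Weighted sum = 1800×1743 + 3050×1454 + 2300×1703 + 1600×686 + 2500×943 + 2050×1089
  = 17176550
Sum of weights = 1743 + 1454 + 1703 + 686 + 943 + 1089 = 7618
Weighted mean = 17176550 / 7618 = 2254.7322

2250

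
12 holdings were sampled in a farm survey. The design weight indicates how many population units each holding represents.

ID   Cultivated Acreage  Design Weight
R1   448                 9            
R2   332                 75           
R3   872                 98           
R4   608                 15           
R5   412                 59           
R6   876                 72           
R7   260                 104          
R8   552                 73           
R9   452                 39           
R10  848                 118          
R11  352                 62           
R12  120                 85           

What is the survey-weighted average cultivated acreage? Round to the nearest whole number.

Weighted sum = 448×9 + 332×75 + 872×98 + 608×15 + 412×59 + 876×72 + 260×104 + 552×73 + 452×39 + 848×118 + 352×62 + 120×85
  = 4032 + 24900 + 85456 + 9120 + 24308 + 63072 + 27040 + 40296 + 17628 + 100064 + 21824 + 10200 = 427940
Sum of weights = 9 + 75 + 98 + 15 + 59 + 72 + 104 + 73 + 39 + 118 + 62 + 85 = 809
Weighted mean = 427940 / 809 = 528.97404

529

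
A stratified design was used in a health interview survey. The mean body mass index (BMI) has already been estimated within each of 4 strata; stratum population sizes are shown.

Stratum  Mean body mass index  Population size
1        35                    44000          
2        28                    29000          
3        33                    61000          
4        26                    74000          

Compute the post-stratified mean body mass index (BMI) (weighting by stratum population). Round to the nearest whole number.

Σ Nₕ·x̄ₕ = 35×44000 + 28×29000 + 33×61000 + 26×74000
  = 6289000
Σ Nₕ = 44000 + 29000 + 61000 + 74000 = 208000
Overall mean = 6289000 / 208000 = 30.235577

30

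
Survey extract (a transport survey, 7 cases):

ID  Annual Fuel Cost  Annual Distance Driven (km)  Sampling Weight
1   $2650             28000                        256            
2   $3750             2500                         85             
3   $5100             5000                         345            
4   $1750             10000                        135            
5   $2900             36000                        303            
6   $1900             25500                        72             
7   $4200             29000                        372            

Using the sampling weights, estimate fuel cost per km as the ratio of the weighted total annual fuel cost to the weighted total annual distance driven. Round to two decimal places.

Σ wᵢ·y = 2650×256 + 3750×85 + 5100×345 + 1750×135 + 2900×303 + 1900×72 + 4200×372
  = 5570800
Σ wᵢ·x = 28000×256 + 2500×85 + 5000×345 + 10000×135 + 36000×303 + 25500×72 + 29000×372
  = 7168000 + 212500 + 1725000 + 1350000 + 10908000 + 1836000 + 10788000 = 33987500
Ratio = 5570800 / 33987500 = 0.16390732

0.16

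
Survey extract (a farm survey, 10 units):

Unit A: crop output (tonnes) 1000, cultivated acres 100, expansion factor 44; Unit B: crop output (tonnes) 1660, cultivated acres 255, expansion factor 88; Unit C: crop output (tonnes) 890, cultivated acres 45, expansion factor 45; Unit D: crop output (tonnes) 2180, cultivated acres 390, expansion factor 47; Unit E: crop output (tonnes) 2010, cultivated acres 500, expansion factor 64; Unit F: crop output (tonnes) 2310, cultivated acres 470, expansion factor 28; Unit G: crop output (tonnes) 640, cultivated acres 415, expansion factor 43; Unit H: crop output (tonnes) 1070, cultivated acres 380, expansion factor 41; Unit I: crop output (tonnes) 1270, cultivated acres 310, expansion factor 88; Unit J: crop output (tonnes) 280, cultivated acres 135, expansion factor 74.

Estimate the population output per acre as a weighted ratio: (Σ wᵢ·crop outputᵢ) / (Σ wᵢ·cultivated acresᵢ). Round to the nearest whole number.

Σ wᵢ·y = 1000×44 + 1660×88 + 890×45 + 2180×47 + 2010×64 + 2310×28 + 640×43 + 1070×41 + 1270×88 + 280×74
  = 729780
Σ wᵢ·x = 100×44 + 255×88 + 45×45 + 390×47 + 500×64 + 470×28 + 415×43 + 380×41 + 310×88 + 135×74
  = 4400 + 22440 + 2025 + 18330 + 32000 + 13160 + 17845 + 15580 + 27280 + 9990 = 163050
Ratio = 729780 / 163050 = 4.475805

4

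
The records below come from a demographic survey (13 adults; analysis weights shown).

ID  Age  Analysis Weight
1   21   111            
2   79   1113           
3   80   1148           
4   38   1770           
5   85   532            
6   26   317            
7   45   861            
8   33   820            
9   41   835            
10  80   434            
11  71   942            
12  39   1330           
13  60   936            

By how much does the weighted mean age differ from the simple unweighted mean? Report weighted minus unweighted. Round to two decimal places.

1.24

Unweighted sum = 698
Unweighted mean = 698 / 13 = 53.692308
Weighted sum = 612492
Sum of weights = 11149
Weighted mean = 612492 / 11149 = 54.936945
Difference (weighted minus unweighted) = 1.2446373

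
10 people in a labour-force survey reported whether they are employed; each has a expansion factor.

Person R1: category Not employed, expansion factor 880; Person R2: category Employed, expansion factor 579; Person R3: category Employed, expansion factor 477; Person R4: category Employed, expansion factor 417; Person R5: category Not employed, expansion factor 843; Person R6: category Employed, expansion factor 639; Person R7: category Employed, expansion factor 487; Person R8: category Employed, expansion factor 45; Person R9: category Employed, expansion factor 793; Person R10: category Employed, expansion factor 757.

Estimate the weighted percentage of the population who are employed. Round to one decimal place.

70.9

Sum of weights for 'Employed' = 579 + 477 + 417 + 639 + 487 + 45 + 793 + 757 = 4194
Total weight = 880 + 579 + 477 + 417 + 843 + 639 + 487 + 45 + 793 + 757 = 5917
Weighted proportion = 4194 / 5917 = 0.70880514 → 70.880514%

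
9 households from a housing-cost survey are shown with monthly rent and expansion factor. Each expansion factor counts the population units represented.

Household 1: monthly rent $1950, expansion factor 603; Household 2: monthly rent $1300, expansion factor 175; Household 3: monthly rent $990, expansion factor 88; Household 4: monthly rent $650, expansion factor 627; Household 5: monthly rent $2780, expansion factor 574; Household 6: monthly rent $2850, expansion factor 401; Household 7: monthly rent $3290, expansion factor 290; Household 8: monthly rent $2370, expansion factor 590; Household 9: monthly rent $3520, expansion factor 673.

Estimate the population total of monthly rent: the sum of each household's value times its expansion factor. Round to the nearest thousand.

9358000

Weighted total = 1950×603 + 1300×175 + 990×88 + 650×627 + 2780×574 + 2850×401 + 3290×290 + 2370×590 + 3520×673
  = 9357950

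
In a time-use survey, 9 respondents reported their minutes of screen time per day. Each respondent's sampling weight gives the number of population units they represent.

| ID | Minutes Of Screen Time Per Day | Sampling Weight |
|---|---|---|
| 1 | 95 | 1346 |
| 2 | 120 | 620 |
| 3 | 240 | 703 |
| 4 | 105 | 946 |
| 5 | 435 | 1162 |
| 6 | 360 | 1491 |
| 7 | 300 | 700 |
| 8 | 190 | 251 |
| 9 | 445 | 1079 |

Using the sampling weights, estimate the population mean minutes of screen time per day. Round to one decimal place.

Weighted sum = 95×1346 + 120×620 + 240×703 + 105×946 + 435×1162 + 360×1491 + 300×700 + 190×251 + 445×1079
  = 127870 + 74400 + 168720 + 99330 + 505470 + 536760 + 210000 + 47690 + 480155 = 2250395
Sum of weights = 1346 + 620 + 703 + 946 + 1162 + 1491 + 700 + 251 + 1079 = 8298
Weighted mean = 2250395 / 8298 = 271.19728

271.2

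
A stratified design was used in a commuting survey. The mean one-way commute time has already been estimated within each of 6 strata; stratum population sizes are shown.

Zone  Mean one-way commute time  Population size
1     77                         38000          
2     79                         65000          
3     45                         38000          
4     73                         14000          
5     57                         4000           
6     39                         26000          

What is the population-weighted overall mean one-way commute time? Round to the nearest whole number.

Σ Nₕ·x̄ₕ = 77×38000 + 79×65000 + 45×38000 + 73×14000 + 57×4000 + 39×26000
  = 2926000 + 5135000 + 1710000 + 1022000 + 228000 + 1014000 = 12035000
Σ Nₕ = 38000 + 65000 + 38000 + 14000 + 4000 + 26000 = 185000
Overall mean = 12035000 / 185000 = 65.054054

65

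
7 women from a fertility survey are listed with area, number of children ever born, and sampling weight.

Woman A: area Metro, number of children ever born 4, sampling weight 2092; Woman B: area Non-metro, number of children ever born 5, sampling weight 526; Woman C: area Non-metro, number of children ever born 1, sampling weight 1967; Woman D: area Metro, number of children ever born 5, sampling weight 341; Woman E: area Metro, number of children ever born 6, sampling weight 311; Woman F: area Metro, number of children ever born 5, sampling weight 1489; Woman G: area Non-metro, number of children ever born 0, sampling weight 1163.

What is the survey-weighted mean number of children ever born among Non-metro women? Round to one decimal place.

Non-metro rows: B, C, G
Weighted sum = 5×526 + 1×1967 + 0×1163
  = 2630 + 1967 + 0 = 4597
Sum of weights = 526 + 1967 + 1163 = 3656
Weighted mean = 4597 / 3656 = 1.2573851

1.3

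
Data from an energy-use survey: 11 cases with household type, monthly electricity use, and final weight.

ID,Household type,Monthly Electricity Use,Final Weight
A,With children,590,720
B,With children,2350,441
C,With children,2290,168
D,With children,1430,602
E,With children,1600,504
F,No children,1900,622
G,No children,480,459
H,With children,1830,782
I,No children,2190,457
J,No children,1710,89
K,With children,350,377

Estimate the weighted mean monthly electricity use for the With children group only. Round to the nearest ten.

1410

With children rows: A, B, C, D, E, H, K
Weighted sum = 590×720 + 2350×441 + 2290×168 + 1430×602 + 1600×504 + 1830×782 + 350×377
  = 424800 + 1036350 + 384720 + 860860 + 806400 + 1431060 + 131950 = 5076140
Sum of weights = 3594
Weighted mean = 5076140 / 3594 = 1412.3929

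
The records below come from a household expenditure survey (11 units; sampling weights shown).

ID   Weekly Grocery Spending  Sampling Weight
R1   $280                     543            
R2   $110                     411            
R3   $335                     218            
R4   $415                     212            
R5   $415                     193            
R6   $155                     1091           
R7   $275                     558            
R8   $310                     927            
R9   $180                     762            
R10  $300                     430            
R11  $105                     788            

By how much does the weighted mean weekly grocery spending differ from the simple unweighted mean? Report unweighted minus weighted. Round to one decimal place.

Unweighted sum = 280 + 110 + 335 + 415 + 415 + 155 + 275 + 310 + 180 + 300 + 105 = 2880
Unweighted mean = 2880 / 11 = 261.81818
Weighted sum = 280×543 + 110×411 + 335×218 + 415×212 + 415×193 + 155×1091 + 275×558 + 310×927 + 180×762 + 300×430 + 105×788
  = 152040 + 45210 + 73030 + 87980 + 80095 + 169105 + 153450 + 287370 + 137160 + 129000 + 82740 = 1397180
Sum of weights = 6133
Weighted mean = 1397180 / 6133 = 227.81347
Difference (unweighted minus weighted) = 34.004714

34.0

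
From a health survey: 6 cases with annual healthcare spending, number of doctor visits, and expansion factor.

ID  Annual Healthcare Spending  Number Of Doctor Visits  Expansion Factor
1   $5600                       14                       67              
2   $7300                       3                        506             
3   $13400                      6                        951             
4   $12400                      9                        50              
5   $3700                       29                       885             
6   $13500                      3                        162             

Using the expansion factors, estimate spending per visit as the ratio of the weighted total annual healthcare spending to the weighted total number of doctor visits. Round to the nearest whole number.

659

Σ wᵢ·y = 5600×67 + 7300×506 + 13400×951 + 12400×50 + 3700×885 + 13500×162
  = 375200 + 3693800 + 12743400 + 620000 + 3274500 + 2187000 = 22893900
Σ wᵢ·x = 14×67 + 3×506 + 6×951 + 9×50 + 29×885 + 3×162
  = 938 + 1518 + 5706 + 450 + 25665 + 486 = 34763
Ratio = 22893900 / 34763 = 658.57089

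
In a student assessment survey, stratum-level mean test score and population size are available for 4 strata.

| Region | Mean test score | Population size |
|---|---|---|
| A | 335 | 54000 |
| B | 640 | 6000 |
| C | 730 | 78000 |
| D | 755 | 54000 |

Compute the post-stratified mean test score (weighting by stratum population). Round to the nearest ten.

Σ Nₕ·x̄ₕ = 335×54000 + 640×6000 + 730×78000 + 755×54000
  = 18090000 + 3840000 + 56940000 + 40770000 = 119640000
Σ Nₕ = 54000 + 6000 + 78000 + 54000 = 192000
Overall mean = 119640000 / 192000 = 623.125

620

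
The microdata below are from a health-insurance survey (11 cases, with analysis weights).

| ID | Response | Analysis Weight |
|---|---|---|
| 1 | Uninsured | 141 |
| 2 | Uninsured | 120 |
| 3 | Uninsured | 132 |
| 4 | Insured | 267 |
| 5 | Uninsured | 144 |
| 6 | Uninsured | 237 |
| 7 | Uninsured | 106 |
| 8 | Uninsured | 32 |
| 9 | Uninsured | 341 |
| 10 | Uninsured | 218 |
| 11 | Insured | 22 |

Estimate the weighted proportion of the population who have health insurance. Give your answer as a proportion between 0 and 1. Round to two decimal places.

Sum of weights for 'Insured' = 267 + 22 = 289
Total weight = 141 + 120 + 132 + 267 + 144 + 237 + 106 + 32 + 341 + 218 + 22 = 1760
Weighted proportion = 289 / 1760 = 0.16420455

0.16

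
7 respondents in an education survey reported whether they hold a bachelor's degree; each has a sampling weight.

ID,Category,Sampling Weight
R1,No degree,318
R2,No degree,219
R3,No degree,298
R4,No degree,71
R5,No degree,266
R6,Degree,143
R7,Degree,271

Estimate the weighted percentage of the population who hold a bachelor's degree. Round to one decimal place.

Sum of weights for 'Degree' = 143 + 271 = 414
Total weight = 1586
Weighted proportion = 414 / 1586 = 0.26103405 → 26.103405%

26.1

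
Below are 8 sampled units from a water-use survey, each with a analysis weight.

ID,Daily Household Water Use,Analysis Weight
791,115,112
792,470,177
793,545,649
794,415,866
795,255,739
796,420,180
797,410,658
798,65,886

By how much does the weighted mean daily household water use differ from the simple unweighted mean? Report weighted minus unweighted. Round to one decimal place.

-8.6

Unweighted sum = 115 + 470 + 545 + 415 + 255 + 420 + 410 + 65 = 2695
Unweighted mean = 2695 / 8 = 336.875
Weighted sum = 115×112 + 470×177 + 545×649 + 415×866 + 255×739 + 420×180 + 410×658 + 65×886
  = 1400580
Sum of weights = 112 + 177 + 649 + 866 + 739 + 180 + 658 + 886 = 4267
Weighted mean = 1400580 / 4267 = 328.23529
Difference (weighted minus unweighted) = -8.6397059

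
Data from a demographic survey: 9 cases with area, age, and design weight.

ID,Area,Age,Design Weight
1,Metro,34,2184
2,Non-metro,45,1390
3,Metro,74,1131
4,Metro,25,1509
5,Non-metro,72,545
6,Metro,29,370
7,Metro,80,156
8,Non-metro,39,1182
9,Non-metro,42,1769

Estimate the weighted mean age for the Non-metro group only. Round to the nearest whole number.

Non-metro rows: 2, 5, 8, 9
Weighted sum = 222186
Sum of weights = 1390 + 545 + 1182 + 1769 = 4886
Weighted mean = 222186 / 4886 = 45.474007

45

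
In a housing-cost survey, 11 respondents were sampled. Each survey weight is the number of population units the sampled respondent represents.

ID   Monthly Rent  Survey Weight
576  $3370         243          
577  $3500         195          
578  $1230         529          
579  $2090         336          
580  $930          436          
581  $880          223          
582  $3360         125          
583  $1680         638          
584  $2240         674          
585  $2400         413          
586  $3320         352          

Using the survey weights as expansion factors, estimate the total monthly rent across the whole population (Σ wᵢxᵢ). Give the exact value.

8617480

Weighted total = 3370×243 + 3500×195 + 1230×529 + 2090×336 + 930×436 + 880×223 + 3360×125 + 1680×638 + 2240×674 + 2400×413 + 3320×352
  = 818910 + 682500 + 650670 + 702240 + 405480 + 196240 + 420000 + 1071840 + 1509760 + 991200 + 1168640 = 8617480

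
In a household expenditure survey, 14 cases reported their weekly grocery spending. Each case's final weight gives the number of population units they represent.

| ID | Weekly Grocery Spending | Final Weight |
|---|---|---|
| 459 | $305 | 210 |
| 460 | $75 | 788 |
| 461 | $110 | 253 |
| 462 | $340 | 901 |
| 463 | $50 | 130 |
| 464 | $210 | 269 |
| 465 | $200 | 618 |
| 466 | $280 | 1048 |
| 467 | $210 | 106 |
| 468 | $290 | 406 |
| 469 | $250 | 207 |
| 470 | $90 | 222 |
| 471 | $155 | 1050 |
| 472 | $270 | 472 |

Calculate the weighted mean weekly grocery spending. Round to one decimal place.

215.5

Weighted sum = 1439270
Sum of weights = 6680
Weighted mean = 1439270 / 6680 = 215.45958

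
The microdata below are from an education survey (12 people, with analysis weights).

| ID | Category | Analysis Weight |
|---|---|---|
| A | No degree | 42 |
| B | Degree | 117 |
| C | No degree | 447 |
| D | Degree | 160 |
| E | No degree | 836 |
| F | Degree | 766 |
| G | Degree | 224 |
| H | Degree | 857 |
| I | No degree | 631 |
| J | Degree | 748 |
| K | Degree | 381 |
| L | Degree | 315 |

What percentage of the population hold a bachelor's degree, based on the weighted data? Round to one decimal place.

64.6

Sum of weights for 'Degree' = 117 + 160 + 766 + 224 + 857 + 748 + 381 + 315 = 3568
Total weight = 42 + 117 + 447 + 160 + 836 + 766 + 224 + 857 + 631 + 748 + 381 + 315 = 5524
Weighted proportion = 3568 / 5524 = 0.64590876 → 64.590876%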